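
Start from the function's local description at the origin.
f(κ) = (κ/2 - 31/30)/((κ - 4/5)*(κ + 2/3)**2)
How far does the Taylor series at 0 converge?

Denominator factor (κ + 2/3)^2: pole of order 2 at -2/3, modulus 2/3.
Denominator factor (κ - 4/5): pole of order 1 at 4/5, modulus 4/5.
The radius of convergence is the smallest modulus among the singular points: 2/3.

The radius of convergence is 2/3.


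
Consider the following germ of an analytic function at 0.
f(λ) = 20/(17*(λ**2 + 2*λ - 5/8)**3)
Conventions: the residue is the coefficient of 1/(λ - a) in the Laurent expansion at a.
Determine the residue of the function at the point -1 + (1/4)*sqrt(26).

The residue is (480/37349)*sqrt(26).

The factor λ**2 + 2*λ - 5/8 splits as (λ - a)(λ - a') with a = -1 + (1/4)*sqrt(26), a' = -1 - (1/4)*sqrt(26). At the order-3 pole a set g(λ) = (λ - a)^3*f(λ) = [20/17] / (λ - a')^3.
Order-3 pole: residue = g''(a)/2; g''(-1 + (1/4)*sqrt(26)) = (960/37349)*sqrt(26), so the residue is (480/37349)*sqrt(26).


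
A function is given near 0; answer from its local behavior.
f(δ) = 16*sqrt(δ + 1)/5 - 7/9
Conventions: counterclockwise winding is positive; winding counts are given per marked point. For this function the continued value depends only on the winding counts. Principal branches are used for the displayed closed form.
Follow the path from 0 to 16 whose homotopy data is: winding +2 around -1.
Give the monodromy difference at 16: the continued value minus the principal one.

Continued minus principal equals 0.

The rational part is single-valued and drops out of the difference; each branch term changes only by its own monodromy.
(16/5)*sqrt(1 - δ/(-1)): winding +2 is even, the square root returns to the same sheet, contribution 0.
Summing the contributions at δ = 16 gives 0.


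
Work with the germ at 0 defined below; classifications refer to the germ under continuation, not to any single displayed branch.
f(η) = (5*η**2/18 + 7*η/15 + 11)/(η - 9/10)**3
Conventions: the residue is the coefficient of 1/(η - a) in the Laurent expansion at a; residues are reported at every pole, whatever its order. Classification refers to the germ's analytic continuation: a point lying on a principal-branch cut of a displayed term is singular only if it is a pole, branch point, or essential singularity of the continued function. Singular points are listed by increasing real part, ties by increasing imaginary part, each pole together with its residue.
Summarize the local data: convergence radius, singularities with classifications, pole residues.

Denominator factor (η - 9/10)^3: pole of order 3 at 9/10, modulus 9/10.
The radius of convergence is the smallest modulus among the singular points: 9/10.
At the order-3 pole 9/10 set g(η) = (η - (9/10))^3*f(η) = 5*η**2/18 + 7*η/15 + 11.
Order-3 pole: residue = g''(a)/2; g''(9/10) = 5/9, so the residue is 5/18.

Radius of convergence at 0: 9/10.
At 9/10: a pole of order 3; residue 5/18.


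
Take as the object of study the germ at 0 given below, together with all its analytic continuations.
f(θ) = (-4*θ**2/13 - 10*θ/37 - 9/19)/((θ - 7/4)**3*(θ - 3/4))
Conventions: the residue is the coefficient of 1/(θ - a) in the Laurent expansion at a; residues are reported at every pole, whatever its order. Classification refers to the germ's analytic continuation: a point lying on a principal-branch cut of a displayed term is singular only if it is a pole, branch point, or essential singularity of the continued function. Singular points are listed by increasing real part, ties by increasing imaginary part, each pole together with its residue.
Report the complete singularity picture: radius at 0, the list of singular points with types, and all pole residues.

Radius of convergence at 0: 3/4.
At 3/4: a pole of order 1; residue 31053/36556.
At 7/4: a pole of order 3; residue -31053/36556.

Denominator factor (θ - 3/4): pole of order 1 at 3/4, modulus 3/4.
Denominator factor (θ - 7/4)^3: pole of order 3 at 7/4, modulus 7/4.
The radius of convergence is the smallest modulus among the singular points: 3/4.
At the order-1 pole 3/4 set g(θ) = (θ - (3/4))*f(θ) = (-4*θ**2/13 - 10*θ/37 - 9/19)/(θ - 7/4)**3.
Simple pole: residue = g(a) at a = 3/4, which is 31053/36556.
At the order-3 pole 7/4 set g(θ) = (θ - (7/4))^3*f(θ) = (-4*θ**2/13 - 10*θ/37 - 9/19)/(θ - 3/4).
Order-3 pole: residue = g''(a)/2; g''(7/4) = -31053/18278, so the residue is -31053/36556.
List the singular points by increasing real part (a conjugate pair: the negative imaginary part first).


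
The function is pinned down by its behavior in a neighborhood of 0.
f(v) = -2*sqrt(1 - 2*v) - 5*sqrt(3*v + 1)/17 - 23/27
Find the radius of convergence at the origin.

The radius of convergence is 1/3.

Branch term (-2)*sqrt(1 - v/(1/2)): its argument vanishes at v = 1/2, a square-root branch point, modulus 1/2.
Branch term (-5/17)*sqrt(1 - v/(-1/3)): its argument vanishes at v = -1/3, a square-root branch point, modulus 1/3.
The radius of convergence is the smallest modulus among the singular points: 1/3.


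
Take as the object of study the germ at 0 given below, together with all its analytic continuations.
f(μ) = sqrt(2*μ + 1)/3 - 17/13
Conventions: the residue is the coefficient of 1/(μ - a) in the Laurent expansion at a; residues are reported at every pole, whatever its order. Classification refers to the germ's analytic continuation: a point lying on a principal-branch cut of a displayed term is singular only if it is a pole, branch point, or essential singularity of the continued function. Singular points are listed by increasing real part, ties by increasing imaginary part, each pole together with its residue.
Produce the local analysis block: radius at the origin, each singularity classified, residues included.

Branch term (1/3)*sqrt(1 - μ/(-1/2)): its argument vanishes at μ = -1/2, a square-root branch point, modulus 1/2.
The radius of convergence is the smallest modulus among the singular points: 1/2.

Radius of convergence at 0: 1/2.
At -1/2: an algebraic (square-root) branch point.


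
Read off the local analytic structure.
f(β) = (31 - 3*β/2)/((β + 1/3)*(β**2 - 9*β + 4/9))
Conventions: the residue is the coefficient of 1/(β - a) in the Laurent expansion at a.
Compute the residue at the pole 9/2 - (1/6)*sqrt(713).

The residue is -567/128 - (15867/91264)*sqrt(713).

The factor β**2 - 9*β + 4/9 splits as (β - a)(β - a') with a = 9/2 - (1/6)*sqrt(713), a' = 9/2 + (1/6)*sqrt(713). At the order-1 pole a set g(β) = (β - a)*f(β) = [(31 - 3*β/2)/(β + 1/3)] / (β - a').
Simple pole: residue = g(a) at a = 9/2 - (1/6)*sqrt(713), which is -567/128 - (15867/91264)*sqrt(713).


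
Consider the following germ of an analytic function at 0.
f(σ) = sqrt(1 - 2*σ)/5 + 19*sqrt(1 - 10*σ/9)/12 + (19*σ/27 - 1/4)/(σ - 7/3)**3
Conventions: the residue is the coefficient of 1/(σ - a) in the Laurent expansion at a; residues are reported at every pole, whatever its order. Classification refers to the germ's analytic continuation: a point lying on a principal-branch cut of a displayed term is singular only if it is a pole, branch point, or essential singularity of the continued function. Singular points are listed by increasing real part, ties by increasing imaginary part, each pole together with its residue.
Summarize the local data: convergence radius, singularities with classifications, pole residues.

Radius of convergence at 0: 1/2.
At 1/2: an algebraic (square-root) branch point.
At 9/10: an algebraic (square-root) branch point.
At 7/3: a pole of order 3; residue 0.

Denominator factor (σ - 7/3)^3: pole of order 3 at 7/3, modulus 7/3.
Branch term (19/12)*sqrt(1 - σ/(9/10)): its argument vanishes at σ = 9/10, a square-root branch point, modulus 9/10.
Branch term (1/5)*sqrt(1 - σ/(1/2)): its argument vanishes at σ = 1/2, a square-root branch point, modulus 1/2.
The radius of convergence is the smallest modulus among the singular points: 1/2.
The branch terms are analytic at 7/3 and contribute nothing to the residue; only the rational part matters.
At the order-3 pole 7/3 set g(σ) = (σ - (7/3))^3*(rational part) = 19*σ/27 - 1/4.
Order-3 pole: residue = g''(a)/2; g''(7/3) = 0, so the residue is 0.
List the singular points by increasing real part (a conjugate pair: the negative imaginary part first).


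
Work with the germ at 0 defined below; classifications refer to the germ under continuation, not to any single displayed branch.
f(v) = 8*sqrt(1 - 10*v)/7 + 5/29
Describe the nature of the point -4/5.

There is no denominator, hence no pole anywhere.
Branch term sqrt(1 - v/(1/10)): argument at -4/5 is 9, nonzero, so -4/5 is not its branch point (a point on a principal cut is still regular for the continued germ).
So the germ continues analytically to -4/5.

The point is a regular point.


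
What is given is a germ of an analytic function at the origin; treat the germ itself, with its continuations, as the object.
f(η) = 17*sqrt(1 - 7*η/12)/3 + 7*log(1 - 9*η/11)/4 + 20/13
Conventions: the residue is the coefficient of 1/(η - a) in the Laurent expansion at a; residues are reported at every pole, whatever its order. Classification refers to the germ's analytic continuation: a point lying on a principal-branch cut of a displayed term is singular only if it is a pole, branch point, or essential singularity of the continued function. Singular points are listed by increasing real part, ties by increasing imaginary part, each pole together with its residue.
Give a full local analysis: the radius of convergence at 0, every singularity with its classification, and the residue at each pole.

Branch term (7/4)*log(1 - η/(11/9)): its argument vanishes at η = 11/9, a logarithmic branch point, modulus 11/9.
Branch term (17/3)*sqrt(1 - η/(12/7)): its argument vanishes at η = 12/7, a square-root branch point, modulus 12/7.
The radius of convergence is the smallest modulus among the singular points: 11/9.
List the singular points by increasing real part (a conjugate pair: the negative imaginary part first).

Radius of convergence at 0: 11/9.
At 11/9: a logarithmic branch point.
At 12/7: an algebraic (square-root) branch point.


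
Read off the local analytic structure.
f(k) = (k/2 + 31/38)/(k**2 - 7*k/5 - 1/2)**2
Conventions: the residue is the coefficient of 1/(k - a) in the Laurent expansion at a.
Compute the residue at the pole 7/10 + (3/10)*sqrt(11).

The factor k**2 - 7*k/5 - 1/2 splits as (k - a)(k - a') with a = 7/10 + (3/10)*sqrt(11), a' = 7/10 - (3/10)*sqrt(11). At the order-2 pole a set g(k) = (k - a)^2*f(k) = [k/2 + 31/38] / (k - a')^2.
Order-2 pole: residue = g'(a); g'(7/10 + (3/10)*sqrt(11)) = -(11075/124146)*sqrt(11), so the residue is -(11075/124146)*sqrt(11).

The residue is -(11075/124146)*sqrt(11).


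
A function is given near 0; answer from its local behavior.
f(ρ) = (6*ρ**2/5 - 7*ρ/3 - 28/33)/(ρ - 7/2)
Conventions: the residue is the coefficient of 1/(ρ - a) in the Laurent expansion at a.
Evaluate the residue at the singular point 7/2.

The residue is 938/165.

At the order-1 pole 7/2 set g(ρ) = (ρ - (7/2))*f(ρ) = 6*ρ**2/5 - 7*ρ/3 - 28/33.
Simple pole: residue = g(a) at a = 7/2, which is 938/165.


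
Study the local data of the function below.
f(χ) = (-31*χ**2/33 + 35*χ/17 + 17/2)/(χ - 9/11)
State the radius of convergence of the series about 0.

The radius of convergence is 9/11.

Denominator factor (χ - 9/11): pole of order 1 at 9/11, modulus 9/11.
The radius of convergence is the smallest modulus among the singular points: 9/11.


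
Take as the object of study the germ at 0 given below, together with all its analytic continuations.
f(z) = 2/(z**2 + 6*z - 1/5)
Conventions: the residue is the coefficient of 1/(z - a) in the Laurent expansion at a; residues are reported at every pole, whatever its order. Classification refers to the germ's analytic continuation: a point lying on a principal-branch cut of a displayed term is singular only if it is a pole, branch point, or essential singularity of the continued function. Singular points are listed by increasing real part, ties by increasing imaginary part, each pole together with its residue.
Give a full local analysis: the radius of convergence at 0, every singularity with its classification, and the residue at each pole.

Radius of convergence at 0: -3 + (1/5)*sqrt(230).
At -3 - (1/5)*sqrt(230): a pole of order 1; residue -(1/46)*sqrt(230).
At -3 + (1/5)*sqrt(230): a pole of order 1; residue (1/46)*sqrt(230).

Denominator factor (z**2 + 6*z - 1/5): discriminant 184/5, real irrational roots -3 + (1/5)*sqrt(230) and -3 - (1/5)*sqrt(230); poles of order 1, moduli -3 + (1/5)*sqrt(230) and 3 + (1/5)*sqrt(230).
The radius of convergence is the smallest modulus among the singular points: -3 + (1/5)*sqrt(230).
The factor z**2 + 6*z - 1/5 splits as (z - a)(z - a') with a = -3 - (1/5)*sqrt(230), a' = -3 + (1/5)*sqrt(230). At the order-1 pole a set g(z) = (z - a)*f(z) = [2] / (z - a').
Simple pole: residue = g(a) at a = -3 - (1/5)*sqrt(230), which is -(1/46)*sqrt(230).
The factor z**2 + 6*z - 1/5 splits as (z - a)(z - a') with a = -3 + (1/5)*sqrt(230), a' = -3 - (1/5)*sqrt(230). At the order-1 pole a set g(z) = (z - a)*f(z) = [2] / (z - a').
Simple pole: residue = g(a) at a = -3 + (1/5)*sqrt(230), which is (1/46)*sqrt(230).
List the singular points by increasing real part (a conjugate pair: the negative imaginary part first).


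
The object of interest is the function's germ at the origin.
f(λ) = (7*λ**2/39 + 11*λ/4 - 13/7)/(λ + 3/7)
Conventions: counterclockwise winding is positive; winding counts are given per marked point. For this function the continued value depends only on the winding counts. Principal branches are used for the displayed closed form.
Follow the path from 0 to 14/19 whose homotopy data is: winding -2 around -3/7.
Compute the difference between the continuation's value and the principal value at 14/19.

The function is rational, hence single-valued: continuing it around any pole returns the same value, so the difference is 0.

Continued minus principal equals 0.


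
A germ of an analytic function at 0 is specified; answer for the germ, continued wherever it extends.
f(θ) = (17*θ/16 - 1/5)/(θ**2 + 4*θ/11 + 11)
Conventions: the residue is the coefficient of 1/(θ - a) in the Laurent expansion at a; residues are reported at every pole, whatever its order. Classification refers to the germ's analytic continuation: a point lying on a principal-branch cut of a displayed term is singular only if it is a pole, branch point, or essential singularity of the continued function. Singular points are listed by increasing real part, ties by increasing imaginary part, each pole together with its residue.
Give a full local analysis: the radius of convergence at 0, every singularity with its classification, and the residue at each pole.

Denominator factor (θ**2 + 4*θ/11 + 11): discriminant -5308/121, complex-conjugate roots (-2/11) + ((1/11)*sqrt(1327))*i and (-2/11) - ((1/11)*sqrt(1327))*i; poles of order 1, moduli sqrt(11) and sqrt(11).
The radius of convergence is the smallest modulus among the singular points: sqrt(11).
The factor θ**2 + 4*θ/11 + 11 splits as (θ - a)(θ - a') with a = (-2/11) - ((1/11)*sqrt(1327))*i, a' = (-2/11) + ((1/11)*sqrt(1327))*i. At the order-1 pole a set g(θ) = (θ - a)*f(θ) = [17*θ/16 - 1/5] / (θ - a').
Simple pole: residue = g(a) at a = (-2/11) - ((1/11)*sqrt(1327))*i, which is (17/32) - ((173/106160)*sqrt(1327))*i.
The factor θ**2 + 4*θ/11 + 11 splits as (θ - a)(θ - a') with a = (-2/11) + ((1/11)*sqrt(1327))*i, a' = (-2/11) - ((1/11)*sqrt(1327))*i. At the order-1 pole a set g(θ) = (θ - a)*f(θ) = [17*θ/16 - 1/5] / (θ - a').
Simple pole: residue = g(a) at a = (-2/11) + ((1/11)*sqrt(1327))*i, which is (17/32) + ((173/106160)*sqrt(1327))*i.
List the singular points by increasing real part (a conjugate pair: the negative imaginary part first).

Radius of convergence at 0: sqrt(11).
At (-2/11) - ((1/11)*sqrt(1327))*i: a pole of order 1; residue (17/32) - ((173/106160)*sqrt(1327))*i.
At (-2/11) + ((1/11)*sqrt(1327))*i: a pole of order 1; residue (17/32) + ((173/106160)*sqrt(1327))*i.


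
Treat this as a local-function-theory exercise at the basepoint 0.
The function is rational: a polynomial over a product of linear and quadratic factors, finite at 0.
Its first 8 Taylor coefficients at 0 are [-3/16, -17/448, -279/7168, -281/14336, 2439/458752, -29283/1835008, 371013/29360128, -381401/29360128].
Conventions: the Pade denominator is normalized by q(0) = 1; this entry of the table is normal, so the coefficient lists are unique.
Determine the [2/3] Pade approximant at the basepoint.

Taylor coefficients needed (read off): a_0 = -3/16, a_1 = -17/448, a_2 = -279/7168, a_3 = -281/14336, a_4 = 2439/458752, a_5 = -29283/1835008.
Write the denominator as Q(ν) = 1 + q1*ν + q2*ν^2 + q3*ν^3. Requiring Q*f - P = O(ν^6) with deg P <= 2 kills the coefficients of ν^3..ν^5 in Q*f:
  ν^3: a_3 + q1*a_2 + q2*a_1 + q3*a_0 = 0, i.e. -281/14336 + (-279/7168)*q1 + (-17/448)*q2 + (-3/16)*q3 = 0.
  ν^4: a_4 + q1*a_3 + q2*a_2 + q3*a_1 = 0, i.e. 2439/458752 + (-281/14336)*q1 + (-279/7168)*q2 + (-17/448)*q3 = 0.
  ν^5: a_5 + q1*a_4 + q2*a_3 + q3*a_2 = 0, i.e. -29283/1835008 + (2439/458752)*q1 + (-281/14336)*q2 + (-279/7168)*q3 = 0.
Solving this linear system: q1 = 518225/599916, q2 = -86415/3199552, q3 = -668053/2399664.
The numerator is Q*f truncated at degree 2: P0 = a_0 = -3/16; P1 = a_1 + q1*a_0 = -279841/1399804; P2 = a_2 + q1*a_1 + q2*a_0 = -279841/4199412.

The Pade approximant has numerator coefficients [-3/16, -279841/1399804, -279841/4199412]; denominator coefficients [1, 518225/599916, -86415/3199552, -668053/2399664].


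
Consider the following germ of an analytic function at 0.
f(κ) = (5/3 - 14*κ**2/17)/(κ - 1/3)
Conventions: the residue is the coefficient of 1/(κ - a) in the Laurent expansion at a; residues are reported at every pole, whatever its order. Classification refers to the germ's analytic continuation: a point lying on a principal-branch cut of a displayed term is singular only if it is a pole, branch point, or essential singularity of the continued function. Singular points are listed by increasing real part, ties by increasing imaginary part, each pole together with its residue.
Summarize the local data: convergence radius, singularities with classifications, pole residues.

Denominator factor (κ - 1/3): pole of order 1 at 1/3, modulus 1/3.
The radius of convergence is the smallest modulus among the singular points: 1/3.
At the order-1 pole 1/3 set g(κ) = (κ - (1/3))*f(κ) = 5/3 - 14*κ**2/17.
Simple pole: residue = g(a) at a = 1/3, which is 241/153.

Radius of convergence at 0: 1/3.
At 1/3: a pole of order 1; residue 241/153.


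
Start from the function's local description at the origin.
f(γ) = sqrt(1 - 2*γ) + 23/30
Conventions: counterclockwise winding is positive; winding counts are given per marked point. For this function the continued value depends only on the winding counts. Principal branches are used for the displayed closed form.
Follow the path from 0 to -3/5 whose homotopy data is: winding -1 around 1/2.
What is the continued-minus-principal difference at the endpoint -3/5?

The rational part is single-valued and drops out of the difference; each branch term changes only by its own monodromy.
(1)*sqrt(1 - γ/(1/2)): winding -1 is odd, the square root flips sign, contributing -2*(1)*sqrt(1 - (-3/5)/(1/2)) = -2*(1)*sqrt(11/5) = -(2/5)*sqrt(55).
Summing the contributions at γ = -3/5 gives -(2/5)*sqrt(55).

Continued minus principal equals -(2/5)*sqrt(55).


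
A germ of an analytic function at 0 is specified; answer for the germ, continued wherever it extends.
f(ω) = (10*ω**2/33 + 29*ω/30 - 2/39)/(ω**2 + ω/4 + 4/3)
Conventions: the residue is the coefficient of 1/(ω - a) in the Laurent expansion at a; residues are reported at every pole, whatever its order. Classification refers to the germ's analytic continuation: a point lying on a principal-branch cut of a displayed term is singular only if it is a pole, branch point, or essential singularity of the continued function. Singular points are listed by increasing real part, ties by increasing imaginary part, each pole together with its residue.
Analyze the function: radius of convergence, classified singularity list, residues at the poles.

Denominator factor (ω**2 + ω/4 + 4/3): discriminant -253/48, complex-conjugate roots (-1/8) + ((1/24)*sqrt(759))*i and (-1/8) - ((1/24)*sqrt(759))*i; poles of order 1, moduli (2/3)*sqrt(3) and (2/3)*sqrt(3).
The radius of convergence is the smallest modulus among the singular points: (2/3)*sqrt(3).
The factor ω**2 + ω/4 + 4/3 splits as (ω - a)(ω - a') with a = (-1/8) - ((1/24)*sqrt(759))*i, a' = (-1/8) + ((1/24)*sqrt(759))*i. At the order-1 pole a set g(ω) = (ω - a)*f(ω) = [10*ω**2/33 + 29*ω/30 - 2/39] / (ω - a').
Simple pole: residue = g(a) at a = (-1/8) - ((1/24)*sqrt(759))*i, which is (49/110) - ((29173/3256110)*sqrt(759))*i.
The factor ω**2 + ω/4 + 4/3 splits as (ω - a)(ω - a') with a = (-1/8) + ((1/24)*sqrt(759))*i, a' = (-1/8) - ((1/24)*sqrt(759))*i. At the order-1 pole a set g(ω) = (ω - a)*f(ω) = [10*ω**2/33 + 29*ω/30 - 2/39] / (ω - a').
Simple pole: residue = g(a) at a = (-1/8) + ((1/24)*sqrt(759))*i, which is (49/110) + ((29173/3256110)*sqrt(759))*i.
List the singular points by increasing real part (a conjugate pair: the negative imaginary part first).

Radius of convergence at 0: (2/3)*sqrt(3).
At (-1/8) - ((1/24)*sqrt(759))*i: a pole of order 1; residue (49/110) - ((29173/3256110)*sqrt(759))*i.
At (-1/8) + ((1/24)*sqrt(759))*i: a pole of order 1; residue (49/110) + ((29173/3256110)*sqrt(759))*i.


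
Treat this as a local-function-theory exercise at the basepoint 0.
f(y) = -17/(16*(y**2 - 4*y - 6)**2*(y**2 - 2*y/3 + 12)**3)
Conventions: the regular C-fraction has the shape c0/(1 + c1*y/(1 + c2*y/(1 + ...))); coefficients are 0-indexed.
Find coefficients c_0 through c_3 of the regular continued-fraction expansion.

Taylor coefficients (expand at 0): a_0 = -17/995328, a_1 = 119/5971968, a_2 = -2227/107495424, a_3 = 65399/2902376448.
c0 = a_0 = -17/995328. Peel one level at a time: if S = 1 + c*y/S' with S'(0) = 1, then c is the y-coefficient of S and S' = c*y/(S - 1).
S_1 = c0/f = 1 + (7/6)*y + (4/27)*y^2 + ...; c1 = 7/6.
S_2 = c1*y/(S_1 - 1) = 1 + (-8/63)*y + (-2375/47628)*y^2 + ...; c2 = -8/63.
S_3 = c2*y/(S_2 - 1) = 1 + (-2375/6048)*y + ...; c3 = -2375/6048.

The regular C-fraction coefficients are [-17/995328, 7/6, -8/63, -2375/6048].


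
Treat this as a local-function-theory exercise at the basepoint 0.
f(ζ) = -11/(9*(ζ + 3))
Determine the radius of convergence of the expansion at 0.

The radius of convergence is 3.

Denominator factor (ζ + 3): pole of order 1 at -3, modulus 3.
The radius of convergence is the smallest modulus among the singular points: 3.


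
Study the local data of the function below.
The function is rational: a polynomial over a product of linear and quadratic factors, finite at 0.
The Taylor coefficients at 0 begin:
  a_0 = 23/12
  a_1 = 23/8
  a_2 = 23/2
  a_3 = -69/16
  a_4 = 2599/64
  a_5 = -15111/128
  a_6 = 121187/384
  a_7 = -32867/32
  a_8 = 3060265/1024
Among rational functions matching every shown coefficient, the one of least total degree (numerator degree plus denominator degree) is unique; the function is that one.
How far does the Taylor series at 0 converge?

The radius of convergence is 1/3.

No rational of total degree below 7 reproduces all 9 coefficients; solving the [0/7] Pade equations on them gives f(κ) = 23/(36*(κ + 1/3)*(κ**2 - 3*κ/2 + 1)**3), whose expansion matches every shown term.
Denominator factor (κ**2 - 3*κ/2 + 1)^3: discriminant -7/4, complex-conjugate roots (3/4) + ((1/4)*sqrt(7))*i and (3/4) - ((1/4)*sqrt(7))*i; poles of order 3, moduli 1 and 1.
Denominator factor (κ + 1/3): pole of order 1 at -1/3, modulus 1/3.
The radius of convergence is the smallest modulus among the singular points: 1/3.


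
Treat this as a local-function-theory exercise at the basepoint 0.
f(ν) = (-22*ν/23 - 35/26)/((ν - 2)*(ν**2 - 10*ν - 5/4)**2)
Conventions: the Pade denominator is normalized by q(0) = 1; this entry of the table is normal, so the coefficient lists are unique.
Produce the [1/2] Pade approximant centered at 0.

The Pade approximant has numerator coefficients [28/65, 78444441416/106304269825]; denominator coefficients [1, 469373617/28442614, 4922427529/71106535].

Taylor coefficients needed (expand at 0): a_0 = 28/65, a_1 = -47622/7475, a_2 = 562973/7475, a_3 = -59937647/74750.
Write the denominator as Q(ν) = 1 + q1*ν + q2*ν^2. Requiring Q*f - P = O(ν^4) with deg P <= 1 kills the coefficients of ν^2..ν^3 in Q*f:
  ν^2: a_2 + q1*a_1 + q2*a_0 = 0, i.e. 562973/7475 + (-47622/7475)*q1 + (28/65)*q2 = 0.
  ν^3: a_3 + q1*a_2 + q2*a_1 = 0, i.e. -59937647/74750 + (562973/7475)*q1 + (-47622/7475)*q2 = 0.
Solving this linear system: q1 = 469373617/28442614, q2 = 4922427529/71106535.
The numerator is Q*f truncated at degree 1: P0 = a_0 = 28/65; P1 = a_1 + q1*a_0 = 78444441416/106304269825.


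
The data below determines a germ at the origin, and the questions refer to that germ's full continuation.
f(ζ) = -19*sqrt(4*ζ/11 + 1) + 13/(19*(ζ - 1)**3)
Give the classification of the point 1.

The denominator factor ζ - 1 vanishes at 1 and appears to the power 3; the numerator there equals 13/19, nonzero, and no other factor vanishes.
The branch terms are analytic at this point.
Hence a pole whose order is the multiplicity, 3.

The point is a pole of order 3.


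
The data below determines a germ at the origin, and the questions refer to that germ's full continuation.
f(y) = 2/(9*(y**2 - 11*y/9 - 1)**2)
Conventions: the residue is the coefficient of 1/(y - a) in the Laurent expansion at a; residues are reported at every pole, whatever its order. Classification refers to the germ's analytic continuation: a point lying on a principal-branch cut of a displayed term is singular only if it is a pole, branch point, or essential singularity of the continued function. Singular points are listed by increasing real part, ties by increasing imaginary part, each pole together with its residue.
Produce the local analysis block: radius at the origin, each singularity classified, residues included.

Denominator factor (y**2 - 11*y/9 - 1)^2: discriminant 445/81, real irrational roots 11/18 + (1/18)*sqrt(445) and 11/18 - (1/18)*sqrt(445); poles of order 2, moduli 11/18 + (1/18)*sqrt(445) and -11/18 + (1/18)*sqrt(445).
The radius of convergence is the smallest modulus among the singular points: -11/18 + (1/18)*sqrt(445).
The factor y**2 - 11*y/9 - 1 splits as (y - a)(y - a') with a = 11/18 - (1/18)*sqrt(445), a' = 11/18 + (1/18)*sqrt(445). At the order-2 pole a set g(y) = (y - a)^2*f(y) = [2/9] / (y - a')^2.
Order-2 pole: residue = g'(a); g'(11/18 - (1/18)*sqrt(445)) = (324/198025)*sqrt(445), so the residue is (324/198025)*sqrt(445).
The factor y**2 - 11*y/9 - 1 splits as (y - a)(y - a') with a = 11/18 + (1/18)*sqrt(445), a' = 11/18 - (1/18)*sqrt(445). At the order-2 pole a set g(y) = (y - a)^2*f(y) = [2/9] / (y - a')^2.
Order-2 pole: residue = g'(a); g'(11/18 + (1/18)*sqrt(445)) = -(324/198025)*sqrt(445), so the residue is -(324/198025)*sqrt(445).
List the singular points by increasing real part (a conjugate pair: the negative imaginary part first).

Radius of convergence at 0: -11/18 + (1/18)*sqrt(445).
At 11/18 - (1/18)*sqrt(445): a pole of order 2; residue (324/198025)*sqrt(445).
At 11/18 + (1/18)*sqrt(445): a pole of order 2; residue -(324/198025)*sqrt(445).


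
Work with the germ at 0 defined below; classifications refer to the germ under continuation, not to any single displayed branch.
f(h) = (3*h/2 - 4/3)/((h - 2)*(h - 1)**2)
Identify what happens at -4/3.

The point is a regular point.

Denominator factors: h - 2 = -10/3 at h = -4/3; h - 1 = -7/3 at h = -4/3 — none vanishes.
So the germ continues analytically to -4/3.


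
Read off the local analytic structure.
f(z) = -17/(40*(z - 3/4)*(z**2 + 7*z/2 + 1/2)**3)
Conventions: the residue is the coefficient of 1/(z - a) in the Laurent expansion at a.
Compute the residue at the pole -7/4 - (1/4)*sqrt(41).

The residue is 4352/1026895 - (15465920/14154926059)*sqrt(41).

The factor z**2 + 7*z/2 + 1/2 splits as (z - a)(z - a') with a = -7/4 - (1/4)*sqrt(41), a' = -7/4 + (1/4)*sqrt(41). At the order-3 pole a set g(z) = (z - a)^3*f(z) = [-17/(40*(z - 3/4))] / (z - a')^3.
Order-3 pole: residue = g''(a)/2; g''(-7/4 - (1/4)*sqrt(41)) = 8704/1026895 - (30931840/14154926059)*sqrt(41), so the residue is 4352/1026895 - (15465920/14154926059)*sqrt(41).


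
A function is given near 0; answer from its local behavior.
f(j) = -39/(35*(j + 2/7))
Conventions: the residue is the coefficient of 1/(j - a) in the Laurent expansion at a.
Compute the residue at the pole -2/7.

At the order-1 pole -2/7 set g(j) = (j - (-2/7))*f(j) = -39/35.
Simple pole: residue = g(a) at a = -2/7, which is -39/35.

The residue is -39/35.


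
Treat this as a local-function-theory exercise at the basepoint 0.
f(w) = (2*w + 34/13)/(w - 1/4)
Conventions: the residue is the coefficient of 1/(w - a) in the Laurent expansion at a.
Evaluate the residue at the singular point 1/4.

At the order-1 pole 1/4 set g(w) = (w - (1/4))*f(w) = 2*w + 34/13.
Simple pole: residue = g(a) at a = 1/4, which is 81/26.

The residue is 81/26.


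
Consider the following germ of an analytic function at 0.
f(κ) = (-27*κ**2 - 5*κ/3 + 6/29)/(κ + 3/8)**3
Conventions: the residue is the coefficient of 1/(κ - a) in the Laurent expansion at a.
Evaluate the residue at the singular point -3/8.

At the order-3 pole -3/8 set g(κ) = (κ - (-3/8))^3*f(κ) = -27*κ**2 - 5*κ/3 + 6/29.
Order-3 pole: residue = g''(a)/2; g''(-3/8) = -54, so the residue is -27.

The residue is -27.


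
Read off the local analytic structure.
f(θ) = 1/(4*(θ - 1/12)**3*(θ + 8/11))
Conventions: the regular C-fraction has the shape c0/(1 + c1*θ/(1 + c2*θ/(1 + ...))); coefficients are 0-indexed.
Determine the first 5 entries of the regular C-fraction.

Taylor coefficients (expand at 0): a_0 = -594, a_1 = -82269/4, a_2 = -15517953/32, a_3 = -2456968437/256, a_4 = -351357239673/2048.
c0 = a_0 = -594. Peel one level at a time: if S = 1 + c*θ/S' with S'(0) = 1, then c is the θ-coefficient of S and S' = c*θ/(S - 1).
S_1 = c0/f = 1 + (-277/8)*θ + (765/2)*θ^2 + ...; c1 = -277/8.
S_2 = c1*θ/(S_1 - 1) = 1 + (3060/277)*θ + (6850656/76729)*θ^2 + ...; c2 = 3060/277.
S_3 = c2*θ/(S_2 - 1) = 1 + (-190296/23545)*θ + (108384/7225)*θ^2 + ...; c3 = -190296/23545.
S_4 = c3*θ/(S_3 - 1) = 1 + (1250932/673965)*θ + ...; c4 = 1250932/673965.

The regular C-fraction coefficients are [-594, -277/8, 3060/277, -190296/23545, 1250932/673965].


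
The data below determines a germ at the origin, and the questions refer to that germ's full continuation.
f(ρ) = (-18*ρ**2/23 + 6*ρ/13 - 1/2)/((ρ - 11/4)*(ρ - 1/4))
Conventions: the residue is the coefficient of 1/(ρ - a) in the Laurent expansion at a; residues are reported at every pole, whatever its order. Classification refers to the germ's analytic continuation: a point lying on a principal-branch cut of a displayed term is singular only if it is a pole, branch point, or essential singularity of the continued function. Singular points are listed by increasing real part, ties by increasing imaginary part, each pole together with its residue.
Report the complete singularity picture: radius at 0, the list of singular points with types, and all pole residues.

Radius of convergence at 0: 1/4.
At 1/4: a pole of order 1; residue 1037/5980.
At 11/4: a pole of order 1; residue -12317/5980.

Denominator factor (ρ - 11/4): pole of order 1 at 11/4, modulus 11/4.
Denominator factor (ρ - 1/4): pole of order 1 at 1/4, modulus 1/4.
The radius of convergence is the smallest modulus among the singular points: 1/4.
At the order-1 pole 1/4 set g(ρ) = (ρ - (1/4))*f(ρ) = (-18*ρ**2/23 + 6*ρ/13 - 1/2)/(ρ - 11/4).
Simple pole: residue = g(a) at a = 1/4, which is 1037/5980.
At the order-1 pole 11/4 set g(ρ) = (ρ - (11/4))*f(ρ) = (-18*ρ**2/23 + 6*ρ/13 - 1/2)/(ρ - 1/4).
Simple pole: residue = g(a) at a = 11/4, which is -12317/5980.
List the singular points by increasing real part (a conjugate pair: the negative imaginary part first).


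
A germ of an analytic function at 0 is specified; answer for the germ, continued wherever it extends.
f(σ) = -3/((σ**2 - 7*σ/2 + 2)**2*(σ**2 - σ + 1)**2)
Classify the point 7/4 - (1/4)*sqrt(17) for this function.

The denominator factor σ**2 - 7*σ/2 + 2 vanishes at 7/4 - (1/4)*sqrt(17) and appears to the power 2; the numerator there equals -3, nonzero, and no other factor vanishes.
Hence a pole whose order is the multiplicity, 2.

The point is a pole of order 2.


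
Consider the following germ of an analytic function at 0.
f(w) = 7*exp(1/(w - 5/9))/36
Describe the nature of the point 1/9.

The point is a regular point.

There is no denominator, hence no pole anywhere.
The essential point of exp(1/(w - (5/9))) is 5/9, not 1/9.
So the germ continues analytically to 1/9.


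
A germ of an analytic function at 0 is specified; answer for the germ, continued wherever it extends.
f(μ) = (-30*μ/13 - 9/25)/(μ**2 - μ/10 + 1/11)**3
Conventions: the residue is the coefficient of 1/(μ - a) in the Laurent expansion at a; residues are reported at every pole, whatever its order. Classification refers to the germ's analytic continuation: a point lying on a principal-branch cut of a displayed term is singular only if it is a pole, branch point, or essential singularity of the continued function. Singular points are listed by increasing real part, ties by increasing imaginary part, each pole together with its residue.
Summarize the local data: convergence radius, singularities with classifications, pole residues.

Denominator factor (μ**2 - μ/10 + 1/11)^3: discriminant -389/1100, complex-conjugate roots (1/20) + ((1/220)*sqrt(4279))*i and (1/20) - ((1/220)*sqrt(4279))*i; poles of order 3, moduli (1/11)*sqrt(11) and (1/11)*sqrt(11).
The radius of convergence is the smallest modulus among the singular points: (1/11)*sqrt(11).
The factor μ**2 - μ/10 + 1/11 splits as (μ - a)(μ - a') with a = (1/20) - ((1/220)*sqrt(4279))*i, a' = (1/20) + ((1/220)*sqrt(4279))*i. At the order-3 pole a set g(μ) = (μ - a)^3*f(μ) = [-30*μ/13 - 9/25] / (μ - a')^3.
Order-3 pole: residue = g''(a)/2; g''((1/20) - ((1/220)*sqrt(4279))*i) = -((897336000/765230297)*sqrt(4279))*i, so the residue is -((448668000/765230297)*sqrt(4279))*i.
The factor μ**2 - μ/10 + 1/11 splits as (μ - a)(μ - a') with a = (1/20) + ((1/220)*sqrt(4279))*i, a' = (1/20) - ((1/220)*sqrt(4279))*i. At the order-3 pole a set g(μ) = (μ - a)^3*f(μ) = [-30*μ/13 - 9/25] / (μ - a')^3.
Order-3 pole: residue = g''(a)/2; g''((1/20) + ((1/220)*sqrt(4279))*i) = ((897336000/765230297)*sqrt(4279))*i, so the residue is ((448668000/765230297)*sqrt(4279))*i.
List the singular points by increasing real part (a conjugate pair: the negative imaginary part first).

Radius of convergence at 0: (1/11)*sqrt(11).
At (1/20) - ((1/220)*sqrt(4279))*i: a pole of order 3; residue -((448668000/765230297)*sqrt(4279))*i.
At (1/20) + ((1/220)*sqrt(4279))*i: a pole of order 3; residue ((448668000/765230297)*sqrt(4279))*i.


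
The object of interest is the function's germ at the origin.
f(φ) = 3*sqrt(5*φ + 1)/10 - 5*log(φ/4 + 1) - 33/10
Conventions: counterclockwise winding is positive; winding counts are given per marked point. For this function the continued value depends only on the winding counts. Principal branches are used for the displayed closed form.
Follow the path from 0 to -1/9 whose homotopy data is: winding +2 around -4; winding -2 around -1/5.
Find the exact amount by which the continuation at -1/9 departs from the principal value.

Continued minus principal equals -(20)*pi*i.

The rational part is single-valued and drops out of the difference; each branch term changes only by its own monodromy.
(3/10)*sqrt(1 - φ/(-1/5)): winding -2 is even, the square root returns to the same sheet, contribution 0.
(-5)*log(1 - φ/(-4)): each positive loop around -4 adds 2*pi*i to the log, so winding +2 contributes (-5)*(2)*2*pi*i = -(20)*pi*i.
Summing the contributions at φ = -1/9 gives -(20)*pi*i.


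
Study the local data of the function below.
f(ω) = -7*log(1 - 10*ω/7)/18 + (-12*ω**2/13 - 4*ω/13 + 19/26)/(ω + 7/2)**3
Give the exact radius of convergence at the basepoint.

The radius of convergence is 7/10.

Denominator factor (ω + 7/2)^3: pole of order 3 at -7/2, modulus 7/2.
Branch term (-7/18)*log(1 - ω/(7/10)): its argument vanishes at ω = 7/10, a logarithmic branch point, modulus 7/10.
The radius of convergence is the smallest modulus among the singular points: 7/10.


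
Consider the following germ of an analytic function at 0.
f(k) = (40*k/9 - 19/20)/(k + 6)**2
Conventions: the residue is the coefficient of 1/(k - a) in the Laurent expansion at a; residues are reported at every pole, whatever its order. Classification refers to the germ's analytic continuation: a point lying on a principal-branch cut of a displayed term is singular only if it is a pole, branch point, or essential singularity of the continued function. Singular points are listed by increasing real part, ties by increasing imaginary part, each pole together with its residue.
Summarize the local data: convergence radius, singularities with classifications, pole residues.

Radius of convergence at 0: 6.
At -6: a pole of order 2; residue 40/9.

Denominator factor (k + 6)^2: pole of order 2 at -6, modulus 6.
The radius of convergence is the smallest modulus among the singular points: 6.
At the order-2 pole -6 set g(k) = (k - (-6))^2*f(k) = 40*k/9 - 19/20.
Order-2 pole: residue = g'(a); g'(-6) = 40/9, so the residue is 40/9.


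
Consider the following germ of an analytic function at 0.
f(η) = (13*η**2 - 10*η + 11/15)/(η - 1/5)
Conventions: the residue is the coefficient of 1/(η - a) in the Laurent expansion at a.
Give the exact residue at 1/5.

At the order-1 pole 1/5 set g(η) = (η - (1/5))*f(η) = 13*η**2 - 10*η + 11/15.
Simple pole: residue = g(a) at a = 1/5, which is -56/75.

The residue is -56/75.


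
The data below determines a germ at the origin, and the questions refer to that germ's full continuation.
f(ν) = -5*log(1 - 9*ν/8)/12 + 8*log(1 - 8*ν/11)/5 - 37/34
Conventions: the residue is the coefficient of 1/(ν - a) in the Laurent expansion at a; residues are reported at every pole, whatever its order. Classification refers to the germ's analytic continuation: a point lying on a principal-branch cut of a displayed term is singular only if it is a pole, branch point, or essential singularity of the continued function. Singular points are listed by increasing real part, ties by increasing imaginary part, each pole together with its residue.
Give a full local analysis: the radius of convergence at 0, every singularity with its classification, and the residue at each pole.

Radius of convergence at 0: 8/9.
At 8/9: a logarithmic branch point.
At 11/8: a logarithmic branch point.

Branch term (8/5)*log(1 - ν/(11/8)): its argument vanishes at ν = 11/8, a logarithmic branch point, modulus 11/8.
Branch term (-5/12)*log(1 - ν/(8/9)): its argument vanishes at ν = 8/9, a logarithmic branch point, modulus 8/9.
The radius of convergence is the smallest modulus among the singular points: 8/9.
List the singular points by increasing real part (a conjugate pair: the negative imaginary part first).


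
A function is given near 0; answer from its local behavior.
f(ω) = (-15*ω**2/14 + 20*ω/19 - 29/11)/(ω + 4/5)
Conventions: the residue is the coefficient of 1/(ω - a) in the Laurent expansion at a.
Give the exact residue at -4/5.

The residue is -30461/7315.

At the order-1 pole -4/5 set g(ω) = (ω - (-4/5))*f(ω) = -15*ω**2/14 + 20*ω/19 - 29/11.
Simple pole: residue = g(a) at a = -4/5, which is -30461/7315.


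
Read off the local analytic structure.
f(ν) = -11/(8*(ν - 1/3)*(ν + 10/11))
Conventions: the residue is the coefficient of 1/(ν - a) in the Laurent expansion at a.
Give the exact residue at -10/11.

At the order-1 pole -10/11 set g(ν) = (ν - (-10/11))*f(ν) = -11/(8*(ν - 1/3)).
Simple pole: residue = g(a) at a = -10/11, which is 363/328.

The residue is 363/328.
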